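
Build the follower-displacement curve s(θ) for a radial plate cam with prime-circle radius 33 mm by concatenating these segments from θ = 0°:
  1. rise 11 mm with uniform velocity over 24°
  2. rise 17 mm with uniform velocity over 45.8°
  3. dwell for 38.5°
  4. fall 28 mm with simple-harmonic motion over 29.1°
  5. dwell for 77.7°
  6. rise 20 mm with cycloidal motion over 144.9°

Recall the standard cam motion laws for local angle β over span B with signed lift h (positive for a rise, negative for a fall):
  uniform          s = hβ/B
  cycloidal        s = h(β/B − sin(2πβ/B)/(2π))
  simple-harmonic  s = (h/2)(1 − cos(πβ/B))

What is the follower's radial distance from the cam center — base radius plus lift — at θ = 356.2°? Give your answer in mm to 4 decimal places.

seg 1 [0°–24°] uniform, h=11: full span → s += 11 → s = 11.0000
seg 2 [24°–69.8°] uniform, h=17: full span → s += 17 → s = 28.0000
seg 3 [69.8°–108.3°] dwell: s stays 28.0000
seg 4 [108.3°–137.4°] simple-harmonic, h=-28: full span → s += -28 → s = 0.0000
seg 5 [137.4°–215.1°] dwell: s stays 0.0000
seg 6 [215.1°–360°] cycloidal, h=20: θ=356.2° here. β=141.1, B=144.9. 20·(0.9738 − sin(2π·0.9738)/(2π)) = 19.9976 → s = 19.9976
radial distance = base radius + s = 33 + 19.9976 = 52.9976

52.9976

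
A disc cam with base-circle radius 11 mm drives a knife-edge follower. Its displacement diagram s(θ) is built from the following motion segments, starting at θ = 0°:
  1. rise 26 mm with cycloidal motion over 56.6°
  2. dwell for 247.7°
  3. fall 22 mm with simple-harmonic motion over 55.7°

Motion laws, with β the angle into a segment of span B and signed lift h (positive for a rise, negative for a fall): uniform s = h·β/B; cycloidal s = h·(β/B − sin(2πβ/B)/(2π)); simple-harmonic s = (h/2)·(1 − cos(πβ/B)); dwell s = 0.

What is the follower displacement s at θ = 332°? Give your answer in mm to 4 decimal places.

seg 1 [0°–56.6°] cycloidal, h=26: full span → s += 26 → s = 26.0000
seg 2 [56.6°–304.3°] dwell: s stays 26.0000
seg 3 [304.3°–360°] simple-harmonic, h=-22: θ=332° here. β=27.7, B=55.7. -22/2·(1 − cos(π·0.4973)) = -10.9069 → s = 15.0931

15.0931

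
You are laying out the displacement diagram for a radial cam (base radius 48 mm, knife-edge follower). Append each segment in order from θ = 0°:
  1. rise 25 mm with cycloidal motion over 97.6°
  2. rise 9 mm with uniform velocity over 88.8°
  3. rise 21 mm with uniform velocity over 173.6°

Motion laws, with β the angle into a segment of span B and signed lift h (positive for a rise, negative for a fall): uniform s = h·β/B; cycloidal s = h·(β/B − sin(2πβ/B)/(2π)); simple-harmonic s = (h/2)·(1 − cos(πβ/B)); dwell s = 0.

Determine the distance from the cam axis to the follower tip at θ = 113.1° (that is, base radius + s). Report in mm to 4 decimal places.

seg 1 [0°–97.6°] cycloidal, h=25: full span → s += 25 → s = 25.0000
seg 2 [97.6°–186.4°] uniform, h=9: θ=113.1° here. β=15.5, B=88.8. 9·15.5/88.8 = 1.5709 → s = 26.5709
radial distance = base radius + s = 48 + 26.5709 = 74.5709

74.5709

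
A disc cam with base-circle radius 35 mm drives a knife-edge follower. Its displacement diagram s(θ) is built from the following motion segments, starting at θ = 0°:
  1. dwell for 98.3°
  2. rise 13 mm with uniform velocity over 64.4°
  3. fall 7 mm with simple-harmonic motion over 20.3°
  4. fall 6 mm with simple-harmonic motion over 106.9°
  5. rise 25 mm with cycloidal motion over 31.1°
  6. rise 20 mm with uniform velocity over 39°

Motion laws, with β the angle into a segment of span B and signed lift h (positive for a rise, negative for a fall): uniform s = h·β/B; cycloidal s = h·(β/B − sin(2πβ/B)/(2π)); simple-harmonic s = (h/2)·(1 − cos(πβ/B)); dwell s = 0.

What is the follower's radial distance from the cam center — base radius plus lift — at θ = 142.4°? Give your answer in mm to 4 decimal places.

seg 1 [0°–98.3°] dwell: s stays 0.0000
seg 2 [98.3°–162.7°] uniform, h=13: θ=142.4° here. β=44.1, B=64.4. 13·44.1/64.4 = 8.9022 → s = 8.9022
radial distance = base radius + s = 35 + 8.9022 = 43.9022

43.9022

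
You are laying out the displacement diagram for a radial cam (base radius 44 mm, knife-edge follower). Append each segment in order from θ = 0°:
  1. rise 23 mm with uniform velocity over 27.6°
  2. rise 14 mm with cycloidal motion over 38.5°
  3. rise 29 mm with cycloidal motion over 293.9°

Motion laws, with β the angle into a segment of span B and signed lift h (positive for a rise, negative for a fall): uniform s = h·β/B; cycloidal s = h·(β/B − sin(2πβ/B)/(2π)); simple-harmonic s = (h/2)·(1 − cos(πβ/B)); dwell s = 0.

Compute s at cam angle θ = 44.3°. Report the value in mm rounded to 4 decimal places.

seg 1 [0°–27.6°] uniform, h=23: full span → s += 23 → s = 23.0000
seg 2 [27.6°–66.1°] cycloidal, h=14: θ=44.3° here. β=16.7, B=38.5. 14·(0.4338 − sin(2π·0.4338)/(2π)) = 5.1720 → s = 28.1720

28.1720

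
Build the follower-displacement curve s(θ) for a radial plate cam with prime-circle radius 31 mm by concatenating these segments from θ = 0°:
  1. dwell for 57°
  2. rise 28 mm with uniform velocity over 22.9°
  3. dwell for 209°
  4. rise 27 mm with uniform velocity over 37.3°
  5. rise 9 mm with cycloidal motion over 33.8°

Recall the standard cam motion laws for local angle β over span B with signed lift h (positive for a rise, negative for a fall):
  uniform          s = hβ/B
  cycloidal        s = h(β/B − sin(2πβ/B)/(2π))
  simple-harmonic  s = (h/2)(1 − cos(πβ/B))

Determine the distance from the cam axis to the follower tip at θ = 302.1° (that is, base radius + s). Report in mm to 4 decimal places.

seg 1 [0°–57°] dwell: s stays 0.0000
seg 2 [57°–79.9°] uniform, h=28: full span → s += 28 → s = 28.0000
seg 3 [79.9°–288.9°] dwell: s stays 28.0000
seg 4 [288.9°–326.2°] uniform, h=27: θ=302.1° here. β=13.2, B=37.3. 27·13.2/37.3 = 9.5550 → s = 37.5550
radial distance = base radius + s = 31 + 37.5550 = 68.5550

68.5550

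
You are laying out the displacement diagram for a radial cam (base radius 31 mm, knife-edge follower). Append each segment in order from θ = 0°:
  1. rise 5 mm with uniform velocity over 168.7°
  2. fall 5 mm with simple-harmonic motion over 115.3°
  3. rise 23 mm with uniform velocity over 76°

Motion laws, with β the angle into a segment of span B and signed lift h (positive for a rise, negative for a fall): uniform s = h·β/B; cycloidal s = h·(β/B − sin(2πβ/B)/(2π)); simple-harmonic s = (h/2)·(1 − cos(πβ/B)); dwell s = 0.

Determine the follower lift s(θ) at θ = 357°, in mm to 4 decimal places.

seg 1 [0°–168.7°] uniform, h=5: full span → s += 5 → s = 5.0000
seg 2 [168.7°–284°] simple-harmonic, h=-5: full span → s += -5 → s = 0.0000
seg 3 [284°–360°] uniform, h=23: θ=357° here. β=73, B=76. 23·73/76 = 22.0921 → s = 22.0921

22.0921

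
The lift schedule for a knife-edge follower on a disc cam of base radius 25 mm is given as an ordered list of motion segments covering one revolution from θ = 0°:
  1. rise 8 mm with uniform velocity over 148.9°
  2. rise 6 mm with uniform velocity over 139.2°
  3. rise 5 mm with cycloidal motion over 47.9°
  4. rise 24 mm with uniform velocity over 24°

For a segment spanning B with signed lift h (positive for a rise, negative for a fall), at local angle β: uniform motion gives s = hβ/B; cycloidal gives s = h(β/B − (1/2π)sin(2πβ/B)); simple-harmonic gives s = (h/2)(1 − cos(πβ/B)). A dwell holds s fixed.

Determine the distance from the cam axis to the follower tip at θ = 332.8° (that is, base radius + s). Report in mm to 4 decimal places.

seg 1 [0°–148.9°] uniform, h=8: full span → s += 8 → s = 8.0000
seg 2 [148.9°–288.1°] uniform, h=6: full span → s += 6 → s = 14.0000
seg 3 [288.1°–336°] cycloidal, h=5: θ=332.8° here. β=44.7, B=47.9. 5·(0.9332 − sin(2π·0.9332)/(2π)) = 4.9903 → s = 18.9903
radial distance = base radius + s = 25 + 18.9903 = 43.9903

43.9903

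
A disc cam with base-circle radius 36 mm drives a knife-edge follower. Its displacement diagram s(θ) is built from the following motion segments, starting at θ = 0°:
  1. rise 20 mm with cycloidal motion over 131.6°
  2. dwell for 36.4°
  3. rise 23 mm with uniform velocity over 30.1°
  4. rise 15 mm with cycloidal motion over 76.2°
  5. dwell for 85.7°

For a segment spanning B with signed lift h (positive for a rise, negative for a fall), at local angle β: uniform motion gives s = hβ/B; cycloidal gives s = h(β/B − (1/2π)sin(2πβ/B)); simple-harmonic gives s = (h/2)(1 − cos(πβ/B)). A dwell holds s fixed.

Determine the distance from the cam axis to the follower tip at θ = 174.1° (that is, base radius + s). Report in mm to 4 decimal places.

seg 1 [0°–131.6°] cycloidal, h=20: full span → s += 20 → s = 20.0000
seg 2 [131.6°–168°] dwell: s stays 20.0000
seg 3 [168°–198.1°] uniform, h=23: θ=174.1° here. β=6.1, B=30.1. 23·6.1/30.1 = 4.6611 → s = 24.6611
radial distance = base radius + s = 36 + 24.6611 = 60.6611

60.6611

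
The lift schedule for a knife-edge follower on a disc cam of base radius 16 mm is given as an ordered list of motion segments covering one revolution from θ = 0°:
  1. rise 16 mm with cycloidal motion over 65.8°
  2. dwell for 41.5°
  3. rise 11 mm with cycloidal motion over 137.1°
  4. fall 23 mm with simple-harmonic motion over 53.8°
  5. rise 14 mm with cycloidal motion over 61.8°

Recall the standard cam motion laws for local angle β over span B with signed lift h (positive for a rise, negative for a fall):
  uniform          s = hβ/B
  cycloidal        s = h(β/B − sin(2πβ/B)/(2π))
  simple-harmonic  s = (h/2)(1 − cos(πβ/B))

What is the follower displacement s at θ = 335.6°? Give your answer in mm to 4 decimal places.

seg 1 [0°–65.8°] cycloidal, h=16: full span → s += 16 → s = 16.0000
seg 2 [65.8°–107.3°] dwell: s stays 16.0000
seg 3 [107.3°–244.4°] cycloidal, h=11: full span → s += 11 → s = 27.0000
seg 4 [244.4°–298.2°] simple-harmonic, h=-23: full span → s += -23 → s = 4.0000
seg 5 [298.2°–360°] cycloidal, h=14: θ=335.6° here. β=37.4, B=61.8. 14·(0.6052 − sin(2π·0.6052)/(2π)) = 9.8401 → s = 13.8401

13.8401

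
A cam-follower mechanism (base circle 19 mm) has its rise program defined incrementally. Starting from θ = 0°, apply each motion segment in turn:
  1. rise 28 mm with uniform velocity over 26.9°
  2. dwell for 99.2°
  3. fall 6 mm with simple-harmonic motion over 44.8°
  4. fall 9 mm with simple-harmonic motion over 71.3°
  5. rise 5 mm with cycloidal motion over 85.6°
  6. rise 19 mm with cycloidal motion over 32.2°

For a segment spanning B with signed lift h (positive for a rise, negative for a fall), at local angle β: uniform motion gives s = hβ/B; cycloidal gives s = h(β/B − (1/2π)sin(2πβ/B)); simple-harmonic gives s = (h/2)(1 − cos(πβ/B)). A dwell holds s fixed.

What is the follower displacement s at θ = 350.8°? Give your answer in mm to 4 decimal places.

seg 1 [0°–26.9°] uniform, h=28: full span → s += 28 → s = 28.0000
seg 2 [26.9°–126.1°] dwell: s stays 28.0000
seg 3 [126.1°–170.9°] simple-harmonic, h=-6: full span → s += -6 → s = 22.0000
seg 4 [170.9°–242.2°] simple-harmonic, h=-9: full span → s += -9 → s = 13.0000
seg 5 [242.2°–327.8°] cycloidal, h=5: full span → s += 5 → s = 18.0000
seg 6 [327.8°–360°] cycloidal, h=19: θ=350.8° here. β=23, B=32.2. 19·(0.7143 − sin(2π·0.7143)/(2π)) = 16.5196 → s = 34.5196

34.5196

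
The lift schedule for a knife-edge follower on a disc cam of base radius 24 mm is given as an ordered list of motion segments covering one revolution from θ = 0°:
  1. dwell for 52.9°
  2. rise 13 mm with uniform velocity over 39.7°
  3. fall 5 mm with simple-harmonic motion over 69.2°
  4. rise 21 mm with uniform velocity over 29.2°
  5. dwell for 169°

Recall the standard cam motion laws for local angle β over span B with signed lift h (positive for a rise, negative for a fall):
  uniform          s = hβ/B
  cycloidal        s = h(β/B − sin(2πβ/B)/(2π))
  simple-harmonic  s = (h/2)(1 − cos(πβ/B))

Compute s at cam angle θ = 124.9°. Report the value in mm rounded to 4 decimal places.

seg 1 [0°–52.9°] dwell: s stays 0.0000
seg 2 [52.9°–92.6°] uniform, h=13: full span → s += 13 → s = 13.0000
seg 3 [92.6°–161.8°] simple-harmonic, h=-5: θ=124.9° here. β=32.3, B=69.2. -5/2·(1 − cos(π·0.4668)) = -2.2394 → s = 10.7606

10.7606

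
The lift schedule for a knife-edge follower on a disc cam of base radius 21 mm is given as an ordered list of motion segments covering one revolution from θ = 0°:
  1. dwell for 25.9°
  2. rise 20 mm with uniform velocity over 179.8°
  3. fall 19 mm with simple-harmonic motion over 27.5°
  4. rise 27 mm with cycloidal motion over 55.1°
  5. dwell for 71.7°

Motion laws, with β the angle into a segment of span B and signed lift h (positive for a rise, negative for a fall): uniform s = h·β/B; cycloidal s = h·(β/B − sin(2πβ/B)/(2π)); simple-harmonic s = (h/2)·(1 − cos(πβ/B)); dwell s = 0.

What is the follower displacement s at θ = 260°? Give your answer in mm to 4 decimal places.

seg 1 [0°–25.9°] dwell: s stays 0.0000
seg 2 [25.9°–205.7°] uniform, h=20: full span → s += 20 → s = 20.0000
seg 3 [205.7°–233.2°] simple-harmonic, h=-19: full span → s += -19 → s = 1.0000
seg 4 [233.2°–288.3°] cycloidal, h=27: θ=260° here. β=26.8, B=55.1. 27·(0.4864 − sin(2π·0.4864)/(2π)) = 12.7654 → s = 13.7654

13.7654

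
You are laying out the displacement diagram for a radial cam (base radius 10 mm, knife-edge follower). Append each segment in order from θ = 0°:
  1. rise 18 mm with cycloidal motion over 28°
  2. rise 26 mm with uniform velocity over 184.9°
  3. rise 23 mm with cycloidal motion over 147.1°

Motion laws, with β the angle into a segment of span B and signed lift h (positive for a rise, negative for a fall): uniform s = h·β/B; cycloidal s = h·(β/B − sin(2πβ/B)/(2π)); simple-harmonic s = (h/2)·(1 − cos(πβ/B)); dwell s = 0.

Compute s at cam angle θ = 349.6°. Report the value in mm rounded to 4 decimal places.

seg 1 [0°–28°] cycloidal, h=18: full span → s += 18 → s = 18.0000
seg 2 [28°–212.9°] uniform, h=26: full span → s += 26 → s = 44.0000
seg 3 [212.9°–360°] cycloidal, h=23: θ=349.6° here. β=136.7, B=147.1. 23·(0.9293 − sin(2π·0.9293)/(2π)) = 22.9470 → s = 66.9470

66.9470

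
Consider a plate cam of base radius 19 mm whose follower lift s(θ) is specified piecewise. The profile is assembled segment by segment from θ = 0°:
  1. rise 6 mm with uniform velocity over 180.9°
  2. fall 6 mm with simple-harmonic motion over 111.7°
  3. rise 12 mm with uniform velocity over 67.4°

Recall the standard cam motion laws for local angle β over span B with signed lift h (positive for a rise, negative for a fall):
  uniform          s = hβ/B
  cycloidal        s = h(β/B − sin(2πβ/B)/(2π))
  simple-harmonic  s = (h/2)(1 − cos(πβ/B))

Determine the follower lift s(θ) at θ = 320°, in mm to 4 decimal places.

seg 1 [0°–180.9°] uniform, h=6: full span → s += 6 → s = 6.0000
seg 2 [180.9°–292.6°] simple-harmonic, h=-6: full span → s += -6 → s = 0.0000
seg 3 [292.6°–360°] uniform, h=12: θ=320° here. β=27.4, B=67.4. 12·27.4/67.4 = 4.8783 → s = 4.8783

4.8783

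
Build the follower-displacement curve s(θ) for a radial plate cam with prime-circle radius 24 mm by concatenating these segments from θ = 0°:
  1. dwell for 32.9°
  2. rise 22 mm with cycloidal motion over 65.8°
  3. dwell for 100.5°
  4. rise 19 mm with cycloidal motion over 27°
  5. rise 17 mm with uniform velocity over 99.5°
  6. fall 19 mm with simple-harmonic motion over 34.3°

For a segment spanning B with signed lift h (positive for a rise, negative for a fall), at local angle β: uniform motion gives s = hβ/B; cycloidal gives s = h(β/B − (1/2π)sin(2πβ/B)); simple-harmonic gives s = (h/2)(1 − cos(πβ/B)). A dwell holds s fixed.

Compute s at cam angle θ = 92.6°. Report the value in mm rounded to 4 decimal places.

seg 1 [0°–32.9°] dwell: s stays 0.0000
seg 2 [32.9°–98.7°] cycloidal, h=22: θ=92.6° here. β=59.7, B=65.8. 22·(0.9073 − sin(2π·0.9073)/(2π)) = 21.8866 → s = 21.8866

21.8866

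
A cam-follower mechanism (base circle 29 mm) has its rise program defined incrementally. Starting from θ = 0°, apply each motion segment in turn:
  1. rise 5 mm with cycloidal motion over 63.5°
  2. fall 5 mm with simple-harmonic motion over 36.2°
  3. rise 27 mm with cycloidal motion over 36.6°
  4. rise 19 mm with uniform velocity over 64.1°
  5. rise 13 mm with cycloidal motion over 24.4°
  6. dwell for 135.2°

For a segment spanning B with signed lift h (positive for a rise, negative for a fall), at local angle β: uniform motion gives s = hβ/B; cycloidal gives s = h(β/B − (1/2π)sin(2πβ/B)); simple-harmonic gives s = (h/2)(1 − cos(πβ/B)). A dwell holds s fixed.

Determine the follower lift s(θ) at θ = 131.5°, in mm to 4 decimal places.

seg 1 [0°–63.5°] cycloidal, h=5: full span → s += 5 → s = 5.0000
seg 2 [63.5°–99.7°] simple-harmonic, h=-5: full span → s += -5 → s = 0.0000
seg 3 [99.7°–136.3°] cycloidal, h=27: θ=131.5° here. β=31.8, B=36.6. 27·(0.8689 − sin(2π·0.8689)/(2π)) = 26.6127 → s = 26.6127

26.6127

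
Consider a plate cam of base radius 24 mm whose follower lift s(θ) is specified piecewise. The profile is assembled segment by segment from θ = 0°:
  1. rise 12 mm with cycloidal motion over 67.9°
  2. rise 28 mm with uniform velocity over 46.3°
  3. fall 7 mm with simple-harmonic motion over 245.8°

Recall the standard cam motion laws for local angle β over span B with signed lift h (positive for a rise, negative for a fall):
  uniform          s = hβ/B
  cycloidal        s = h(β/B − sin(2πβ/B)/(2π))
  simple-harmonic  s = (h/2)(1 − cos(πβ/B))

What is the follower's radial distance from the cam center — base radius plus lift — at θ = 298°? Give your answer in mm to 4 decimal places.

seg 1 [0°–67.9°] cycloidal, h=12: full span → s += 12 → s = 12.0000
seg 2 [67.9°–114.2°] uniform, h=28: full span → s += 28 → s = 40.0000
seg 3 [114.2°–360°] simple-harmonic, h=-7: θ=298° here. β=183.8, B=245.8. -7/2·(1 − cos(π·0.7478)) = -5.9574 → s = 34.0426
radial distance = base radius + s = 24 + 34.0426 = 58.0426

58.0426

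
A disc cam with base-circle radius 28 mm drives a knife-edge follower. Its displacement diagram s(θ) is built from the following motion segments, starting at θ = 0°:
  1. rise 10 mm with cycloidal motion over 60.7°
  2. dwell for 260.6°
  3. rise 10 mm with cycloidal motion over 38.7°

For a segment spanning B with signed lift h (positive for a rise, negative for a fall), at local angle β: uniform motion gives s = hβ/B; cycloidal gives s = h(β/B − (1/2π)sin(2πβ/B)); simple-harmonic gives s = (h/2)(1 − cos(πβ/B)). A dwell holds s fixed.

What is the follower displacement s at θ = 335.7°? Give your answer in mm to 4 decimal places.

seg 1 [0°–60.7°] cycloidal, h=10: full span → s += 10 → s = 10.0000
seg 2 [60.7°–321.3°] dwell: s stays 10.0000
seg 3 [321.3°–360°] cycloidal, h=10: θ=335.7° here. β=14.4, B=38.7. 10·(0.3721 − sin(2π·0.3721)/(2π)) = 2.5752 → s = 12.5752

12.5752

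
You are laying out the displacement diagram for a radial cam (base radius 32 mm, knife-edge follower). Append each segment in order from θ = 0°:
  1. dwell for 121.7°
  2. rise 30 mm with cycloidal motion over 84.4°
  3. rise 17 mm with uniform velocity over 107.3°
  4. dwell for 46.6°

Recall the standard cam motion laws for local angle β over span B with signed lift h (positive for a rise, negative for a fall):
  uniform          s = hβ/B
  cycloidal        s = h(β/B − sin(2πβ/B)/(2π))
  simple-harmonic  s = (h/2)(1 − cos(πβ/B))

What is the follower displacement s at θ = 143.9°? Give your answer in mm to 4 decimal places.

seg 1 [0°–121.7°] dwell: s stays 0.0000
seg 2 [121.7°–206.1°] cycloidal, h=30: θ=143.9° here. β=22.2, B=84.4. 30·(0.2630 − sin(2π·0.2630)/(2π)) = 3.1323 → s = 3.1323

3.1323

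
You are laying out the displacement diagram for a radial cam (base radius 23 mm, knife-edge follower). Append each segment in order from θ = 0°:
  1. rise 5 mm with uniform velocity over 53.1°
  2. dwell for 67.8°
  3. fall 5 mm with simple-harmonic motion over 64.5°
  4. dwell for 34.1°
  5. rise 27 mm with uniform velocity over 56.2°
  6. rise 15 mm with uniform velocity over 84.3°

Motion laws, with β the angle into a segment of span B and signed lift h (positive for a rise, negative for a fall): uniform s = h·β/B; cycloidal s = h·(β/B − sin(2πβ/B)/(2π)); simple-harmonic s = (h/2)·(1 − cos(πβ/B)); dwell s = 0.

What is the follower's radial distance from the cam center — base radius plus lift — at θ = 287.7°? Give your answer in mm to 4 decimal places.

seg 1 [0°–53.1°] uniform, h=5: full span → s += 5 → s = 5.0000
seg 2 [53.1°–120.9°] dwell: s stays 5.0000
seg 3 [120.9°–185.4°] simple-harmonic, h=-5: full span → s += -5 → s = 0.0000
seg 4 [185.4°–219.5°] dwell: s stays 0.0000
seg 5 [219.5°–275.7°] uniform, h=27: full span → s += 27 → s = 27.0000
seg 6 [275.7°–360°] uniform, h=15: θ=287.7° here. β=12, B=84.3. 15·12/84.3 = 2.1352 → s = 29.1352
radial distance = base radius + s = 23 + 29.1352 = 52.1352

52.1352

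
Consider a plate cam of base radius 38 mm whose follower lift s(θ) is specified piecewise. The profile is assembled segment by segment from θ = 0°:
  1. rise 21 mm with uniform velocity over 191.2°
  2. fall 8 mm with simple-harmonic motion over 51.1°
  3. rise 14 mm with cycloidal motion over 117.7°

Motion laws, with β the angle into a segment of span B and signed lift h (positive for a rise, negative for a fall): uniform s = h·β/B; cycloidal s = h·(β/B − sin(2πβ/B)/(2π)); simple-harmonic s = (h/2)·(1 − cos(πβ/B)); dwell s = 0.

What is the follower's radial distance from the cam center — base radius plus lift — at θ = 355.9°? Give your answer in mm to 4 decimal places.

seg 1 [0°–191.2°] uniform, h=21: full span → s += 21 → s = 21.0000
seg 2 [191.2°–242.3°] simple-harmonic, h=-8: full span → s += -8 → s = 13.0000
seg 3 [242.3°–360°] cycloidal, h=14: θ=355.9° here. β=113.6, B=117.7. 14·(0.9652 − sin(2π·0.9652)/(2π)) = 13.9961 → s = 26.9961
radial distance = base radius + s = 38 + 26.9961 = 64.9961

64.9961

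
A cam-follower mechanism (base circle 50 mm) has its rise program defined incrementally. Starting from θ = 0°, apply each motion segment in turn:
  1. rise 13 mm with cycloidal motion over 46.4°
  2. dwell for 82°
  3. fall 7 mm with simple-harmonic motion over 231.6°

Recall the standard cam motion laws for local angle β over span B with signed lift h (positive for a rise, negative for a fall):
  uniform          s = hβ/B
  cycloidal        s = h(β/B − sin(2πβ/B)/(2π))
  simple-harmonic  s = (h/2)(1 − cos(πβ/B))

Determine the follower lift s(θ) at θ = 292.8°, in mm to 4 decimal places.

seg 1 [0°–46.4°] cycloidal, h=13: full span → s += 13 → s = 13.0000
seg 2 [46.4°–128.4°] dwell: s stays 13.0000
seg 3 [128.4°–360°] simple-harmonic, h=-7: θ=292.8° here. β=164.4, B=231.6. -7/2·(1 − cos(π·0.7098)) = -5.6438 → s = 7.3562

7.3562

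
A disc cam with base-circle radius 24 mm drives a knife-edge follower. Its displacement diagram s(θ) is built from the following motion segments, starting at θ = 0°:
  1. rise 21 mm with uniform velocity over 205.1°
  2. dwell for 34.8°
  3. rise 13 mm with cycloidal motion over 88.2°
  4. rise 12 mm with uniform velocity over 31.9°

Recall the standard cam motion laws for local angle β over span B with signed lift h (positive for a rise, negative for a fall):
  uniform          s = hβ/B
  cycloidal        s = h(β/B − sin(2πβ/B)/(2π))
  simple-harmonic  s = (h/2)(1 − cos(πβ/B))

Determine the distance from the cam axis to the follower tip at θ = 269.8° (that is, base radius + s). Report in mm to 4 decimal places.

seg 1 [0°–205.1°] uniform, h=21: full span → s += 21 → s = 21.0000
seg 2 [205.1°–239.9°] dwell: s stays 21.0000
seg 3 [239.9°–328.1°] cycloidal, h=13: θ=269.8° here. β=29.9, B=88.2. 13·(0.3390 − sin(2π·0.3390)/(2π)) = 2.6532 → s = 23.6532
radial distance = base radius + s = 24 + 23.6532 = 47.6532

47.6532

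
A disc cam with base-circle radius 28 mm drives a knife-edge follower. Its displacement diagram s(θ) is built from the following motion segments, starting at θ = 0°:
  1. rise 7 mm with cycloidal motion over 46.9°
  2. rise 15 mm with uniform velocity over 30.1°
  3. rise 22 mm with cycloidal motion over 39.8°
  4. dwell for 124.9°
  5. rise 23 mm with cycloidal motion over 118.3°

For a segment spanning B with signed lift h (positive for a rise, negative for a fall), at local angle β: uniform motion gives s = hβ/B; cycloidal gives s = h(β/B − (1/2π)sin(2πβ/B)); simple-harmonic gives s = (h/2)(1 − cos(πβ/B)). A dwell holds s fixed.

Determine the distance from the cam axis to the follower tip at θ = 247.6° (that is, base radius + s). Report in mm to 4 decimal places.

seg 1 [0°–46.9°] cycloidal, h=7: full span → s += 7 → s = 7.0000
seg 2 [46.9°–77°] uniform, h=15: full span → s += 15 → s = 22.0000
seg 3 [77°–116.8°] cycloidal, h=22: full span → s += 22 → s = 44.0000
seg 4 [116.8°–241.7°] dwell: s stays 44.0000
seg 5 [241.7°–360°] cycloidal, h=23: θ=247.6° here. β=5.9, B=118.3. 23·(0.0499 − sin(2π·0.0499)/(2π)) = 0.0187 → s = 44.0187
radial distance = base radius + s = 28 + 44.0187 = 72.0187

72.0187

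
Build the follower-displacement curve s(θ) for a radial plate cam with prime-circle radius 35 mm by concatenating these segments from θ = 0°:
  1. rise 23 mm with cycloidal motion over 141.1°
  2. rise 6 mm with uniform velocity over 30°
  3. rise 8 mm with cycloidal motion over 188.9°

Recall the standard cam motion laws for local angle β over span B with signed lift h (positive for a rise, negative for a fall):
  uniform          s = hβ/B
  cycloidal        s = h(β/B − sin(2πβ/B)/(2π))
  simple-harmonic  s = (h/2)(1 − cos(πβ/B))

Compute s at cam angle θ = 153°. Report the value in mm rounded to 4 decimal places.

seg 1 [0°–141.1°] cycloidal, h=23: full span → s += 23 → s = 23.0000
seg 2 [141.1°–171.1°] uniform, h=6: θ=153° here. β=11.9, B=30. 6·11.9/30 = 2.3800 → s = 25.3800

25.3800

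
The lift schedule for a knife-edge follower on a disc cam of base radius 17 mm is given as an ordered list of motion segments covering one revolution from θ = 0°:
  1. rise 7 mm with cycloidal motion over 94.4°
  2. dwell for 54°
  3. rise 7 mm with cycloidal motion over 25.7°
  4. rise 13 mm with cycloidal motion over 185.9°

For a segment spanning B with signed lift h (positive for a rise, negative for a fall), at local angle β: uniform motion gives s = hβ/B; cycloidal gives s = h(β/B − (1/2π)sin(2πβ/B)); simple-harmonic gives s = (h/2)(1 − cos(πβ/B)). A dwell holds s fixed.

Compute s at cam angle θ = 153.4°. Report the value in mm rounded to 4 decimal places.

seg 1 [0°–94.4°] cycloidal, h=7: full span → s += 7 → s = 7.0000
seg 2 [94.4°–148.4°] dwell: s stays 7.0000
seg 3 [148.4°–174.1°] cycloidal, h=7: θ=153.4° here. β=5, B=25.7. 7·(0.1946 − sin(2π·0.1946)/(2π)) = 0.3147 → s = 7.3147

7.3147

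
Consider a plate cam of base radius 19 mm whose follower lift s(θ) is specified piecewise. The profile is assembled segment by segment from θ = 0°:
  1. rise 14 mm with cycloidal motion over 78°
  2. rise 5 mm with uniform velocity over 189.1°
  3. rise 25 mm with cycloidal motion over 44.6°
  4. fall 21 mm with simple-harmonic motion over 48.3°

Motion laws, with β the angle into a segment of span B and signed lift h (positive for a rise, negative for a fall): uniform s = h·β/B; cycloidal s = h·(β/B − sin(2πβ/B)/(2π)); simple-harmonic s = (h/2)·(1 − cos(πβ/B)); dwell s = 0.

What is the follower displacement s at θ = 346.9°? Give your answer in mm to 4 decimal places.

seg 1 [0°–78°] cycloidal, h=14: full span → s += 14 → s = 14.0000
seg 2 [78°–267.1°] uniform, h=5: full span → s += 5 → s = 19.0000
seg 3 [267.1°–311.7°] cycloidal, h=25: full span → s += 25 → s = 44.0000
seg 4 [311.7°–360°] simple-harmonic, h=-21: θ=346.9° here. β=35.2, B=48.3. -21/2·(1 − cos(π·0.7288)) = -17.4135 → s = 26.5865

26.5865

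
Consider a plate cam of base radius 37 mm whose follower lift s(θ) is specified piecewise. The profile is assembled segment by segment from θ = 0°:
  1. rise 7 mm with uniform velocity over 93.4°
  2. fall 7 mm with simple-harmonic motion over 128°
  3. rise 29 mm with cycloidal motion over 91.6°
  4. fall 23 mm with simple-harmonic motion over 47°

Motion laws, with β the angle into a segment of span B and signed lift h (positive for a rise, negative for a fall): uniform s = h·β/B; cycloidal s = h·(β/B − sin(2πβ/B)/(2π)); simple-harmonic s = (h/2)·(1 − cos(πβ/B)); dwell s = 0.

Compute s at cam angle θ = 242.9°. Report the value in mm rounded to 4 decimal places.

seg 1 [0°–93.4°] uniform, h=7: full span → s += 7 → s = 7.0000
seg 2 [93.4°–221.4°] simple-harmonic, h=-7: full span → s += -7 → s = 0.0000
seg 3 [221.4°–313°] cycloidal, h=29: θ=242.9° here. β=21.5, B=91.6. 29·(0.2347 − sin(2π·0.2347)/(2π)) = 2.2125 → s = 2.2125

2.2125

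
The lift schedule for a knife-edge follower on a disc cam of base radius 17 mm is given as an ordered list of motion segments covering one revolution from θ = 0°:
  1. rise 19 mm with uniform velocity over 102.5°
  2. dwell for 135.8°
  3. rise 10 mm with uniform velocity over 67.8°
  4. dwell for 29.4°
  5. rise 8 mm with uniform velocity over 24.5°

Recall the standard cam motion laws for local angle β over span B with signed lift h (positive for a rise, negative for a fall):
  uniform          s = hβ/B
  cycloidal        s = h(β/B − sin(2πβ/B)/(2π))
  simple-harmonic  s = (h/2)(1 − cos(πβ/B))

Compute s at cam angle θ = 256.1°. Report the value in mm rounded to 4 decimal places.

seg 1 [0°–102.5°] uniform, h=19: full span → s += 19 → s = 19.0000
seg 2 [102.5°–238.3°] dwell: s stays 19.0000
seg 3 [238.3°–306.1°] uniform, h=10: θ=256.1° here. β=17.8, B=67.8. 10·17.8/67.8 = 2.6254 → s = 21.6254

21.6254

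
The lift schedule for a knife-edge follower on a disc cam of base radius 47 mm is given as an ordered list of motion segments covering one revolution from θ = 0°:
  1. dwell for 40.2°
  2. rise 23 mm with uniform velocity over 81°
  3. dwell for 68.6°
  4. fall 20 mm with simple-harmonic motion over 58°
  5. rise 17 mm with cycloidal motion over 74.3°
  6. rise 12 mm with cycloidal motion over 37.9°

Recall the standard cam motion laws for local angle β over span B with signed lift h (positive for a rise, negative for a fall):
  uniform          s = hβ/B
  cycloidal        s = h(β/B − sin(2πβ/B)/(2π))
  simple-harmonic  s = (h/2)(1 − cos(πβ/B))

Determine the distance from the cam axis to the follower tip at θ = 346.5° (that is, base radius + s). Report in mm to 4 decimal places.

seg 1 [0°–40.2°] dwell: s stays 0.0000
seg 2 [40.2°–121.2°] uniform, h=23: full span → s += 23 → s = 23.0000
seg 3 [121.2°–189.8°] dwell: s stays 23.0000
seg 4 [189.8°–247.8°] simple-harmonic, h=-20: full span → s += -20 → s = 3.0000
seg 5 [247.8°–322.1°] cycloidal, h=17: full span → s += 17 → s = 20.0000
seg 6 [322.1°–360°] cycloidal, h=12: θ=346.5° here. β=24.4, B=37.9. 12·(0.6438 − sin(2π·0.6438)/(2π)) = 9.2258 → s = 29.2258
radial distance = base radius + s = 47 + 29.2258 = 76.2258

76.2258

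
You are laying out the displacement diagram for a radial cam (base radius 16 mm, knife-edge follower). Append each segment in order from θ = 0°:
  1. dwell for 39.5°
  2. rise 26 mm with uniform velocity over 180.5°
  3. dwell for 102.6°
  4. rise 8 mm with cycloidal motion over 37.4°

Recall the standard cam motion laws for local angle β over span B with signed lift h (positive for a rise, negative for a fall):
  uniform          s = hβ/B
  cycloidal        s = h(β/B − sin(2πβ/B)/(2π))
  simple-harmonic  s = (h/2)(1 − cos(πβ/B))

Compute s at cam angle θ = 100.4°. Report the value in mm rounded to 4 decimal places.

seg 1 [0°–39.5°] dwell: s stays 0.0000
seg 2 [39.5°–220°] uniform, h=26: θ=100.4° here. β=60.9, B=180.5. 26·60.9/180.5 = 8.7723 → s = 8.7723

8.7723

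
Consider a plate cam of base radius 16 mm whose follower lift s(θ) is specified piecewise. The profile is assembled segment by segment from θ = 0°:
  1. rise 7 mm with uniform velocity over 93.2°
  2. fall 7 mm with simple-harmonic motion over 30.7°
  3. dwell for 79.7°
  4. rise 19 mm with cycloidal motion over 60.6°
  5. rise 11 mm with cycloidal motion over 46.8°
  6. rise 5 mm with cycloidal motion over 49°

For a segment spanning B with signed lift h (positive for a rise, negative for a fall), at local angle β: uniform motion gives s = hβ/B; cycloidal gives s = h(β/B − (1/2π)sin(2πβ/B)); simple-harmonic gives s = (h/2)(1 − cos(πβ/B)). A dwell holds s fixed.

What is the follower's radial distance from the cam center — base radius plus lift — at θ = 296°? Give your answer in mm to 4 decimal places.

seg 1 [0°–93.2°] uniform, h=7: full span → s += 7 → s = 7.0000
seg 2 [93.2°–123.9°] simple-harmonic, h=-7: full span → s += -7 → s = 0.0000
seg 3 [123.9°–203.6°] dwell: s stays 0.0000
seg 4 [203.6°–264.2°] cycloidal, h=19: full span → s += 19 → s = 19.0000
seg 5 [264.2°–311°] cycloidal, h=11: θ=296° here. β=31.8, B=46.8. 11·(0.6795 − sin(2π·0.6795)/(2π)) = 9.0560 → s = 28.0560
radial distance = base radius + s = 16 + 28.0560 = 44.0560

44.0560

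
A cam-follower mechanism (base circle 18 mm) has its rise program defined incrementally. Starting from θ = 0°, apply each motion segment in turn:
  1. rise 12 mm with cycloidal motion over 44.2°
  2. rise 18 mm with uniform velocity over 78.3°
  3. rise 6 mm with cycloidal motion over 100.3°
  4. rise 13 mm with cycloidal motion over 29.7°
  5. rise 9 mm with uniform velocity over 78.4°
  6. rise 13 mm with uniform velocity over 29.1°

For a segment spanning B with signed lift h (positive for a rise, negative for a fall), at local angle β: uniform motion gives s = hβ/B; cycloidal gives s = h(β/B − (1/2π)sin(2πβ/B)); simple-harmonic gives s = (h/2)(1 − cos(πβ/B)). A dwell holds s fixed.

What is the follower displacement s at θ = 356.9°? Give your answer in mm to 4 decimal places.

seg 1 [0°–44.2°] cycloidal, h=12: full span → s += 12 → s = 12.0000
seg 2 [44.2°–122.5°] uniform, h=18: full span → s += 18 → s = 30.0000
seg 3 [122.5°–222.8°] cycloidal, h=6: full span → s += 6 → s = 36.0000
seg 4 [222.8°–252.5°] cycloidal, h=13: full span → s += 13 → s = 49.0000
seg 5 [252.5°–330.9°] uniform, h=9: full span → s += 9 → s = 58.0000
seg 6 [330.9°–360°] uniform, h=13: θ=356.9° here. β=26, B=29.1. 13·26/29.1 = 11.6151 → s = 69.6151

69.6151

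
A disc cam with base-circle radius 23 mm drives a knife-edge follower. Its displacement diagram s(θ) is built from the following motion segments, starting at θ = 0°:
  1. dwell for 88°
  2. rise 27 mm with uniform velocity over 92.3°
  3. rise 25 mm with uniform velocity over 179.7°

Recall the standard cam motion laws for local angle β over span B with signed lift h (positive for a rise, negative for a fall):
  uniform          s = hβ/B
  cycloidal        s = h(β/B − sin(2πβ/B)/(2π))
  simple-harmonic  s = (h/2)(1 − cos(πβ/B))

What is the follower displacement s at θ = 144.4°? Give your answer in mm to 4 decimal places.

seg 1 [0°–88°] dwell: s stays 0.0000
seg 2 [88°–180.3°] uniform, h=27: θ=144.4° here. β=56.4, B=92.3. 27·56.4/92.3 = 16.4984 → s = 16.4984

16.4984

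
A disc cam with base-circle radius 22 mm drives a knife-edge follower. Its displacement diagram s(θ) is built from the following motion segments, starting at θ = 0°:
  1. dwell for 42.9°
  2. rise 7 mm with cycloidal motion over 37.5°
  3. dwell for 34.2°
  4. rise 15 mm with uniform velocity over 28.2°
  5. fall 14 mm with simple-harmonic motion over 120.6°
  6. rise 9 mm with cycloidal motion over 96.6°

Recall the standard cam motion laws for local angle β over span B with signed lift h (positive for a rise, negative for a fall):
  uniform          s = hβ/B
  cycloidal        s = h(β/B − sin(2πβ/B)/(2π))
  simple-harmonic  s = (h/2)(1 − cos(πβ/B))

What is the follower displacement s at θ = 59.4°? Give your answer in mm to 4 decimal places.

seg 1 [0°–42.9°] dwell: s stays 0.0000
seg 2 [42.9°–80.4°] cycloidal, h=7: θ=59.4° here. β=16.5, B=37.5. 7·(0.4400 − sin(2π·0.4400)/(2π)) = 2.6699 → s = 2.6699

2.6699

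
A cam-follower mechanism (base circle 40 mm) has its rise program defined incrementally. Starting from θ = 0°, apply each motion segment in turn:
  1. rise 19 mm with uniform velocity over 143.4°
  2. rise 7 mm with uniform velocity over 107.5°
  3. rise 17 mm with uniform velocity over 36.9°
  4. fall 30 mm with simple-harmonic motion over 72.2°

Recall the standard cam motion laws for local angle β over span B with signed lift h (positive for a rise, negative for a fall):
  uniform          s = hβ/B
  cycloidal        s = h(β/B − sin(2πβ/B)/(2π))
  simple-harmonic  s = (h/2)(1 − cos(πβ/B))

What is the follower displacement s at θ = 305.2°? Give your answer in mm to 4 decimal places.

seg 1 [0°–143.4°] uniform, h=19: full span → s += 19 → s = 19.0000
seg 2 [143.4°–250.9°] uniform, h=7: full span → s += 7 → s = 26.0000
seg 3 [250.9°–287.8°] uniform, h=17: full span → s += 17 → s = 43.0000
seg 4 [287.8°–360°] simple-harmonic, h=-30: θ=305.2° here. β=17.4, B=72.2. -30/2·(1 − cos(π·0.2410)) = -4.0977 → s = 38.9023

38.9023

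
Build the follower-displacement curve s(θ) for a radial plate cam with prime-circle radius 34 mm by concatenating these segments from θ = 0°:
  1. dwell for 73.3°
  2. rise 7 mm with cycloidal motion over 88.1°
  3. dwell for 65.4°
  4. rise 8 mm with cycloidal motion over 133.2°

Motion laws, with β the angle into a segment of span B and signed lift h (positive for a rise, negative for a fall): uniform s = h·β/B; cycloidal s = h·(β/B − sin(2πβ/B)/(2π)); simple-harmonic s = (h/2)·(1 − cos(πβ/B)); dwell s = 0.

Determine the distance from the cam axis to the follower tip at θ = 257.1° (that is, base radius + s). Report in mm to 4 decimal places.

seg 1 [0°–73.3°] dwell: s stays 0.0000
seg 2 [73.3°–161.4°] cycloidal, h=7: full span → s += 7 → s = 7.0000
seg 3 [161.4°–226.8°] dwell: s stays 7.0000
seg 4 [226.8°–360°] cycloidal, h=8: θ=257.1° here. β=30.3, B=133.2. 8·(0.2275 − sin(2π·0.2275)/(2π)) = 0.5593 → s = 7.5593
radial distance = base radius + s = 34 + 7.5593 = 41.5593

41.5593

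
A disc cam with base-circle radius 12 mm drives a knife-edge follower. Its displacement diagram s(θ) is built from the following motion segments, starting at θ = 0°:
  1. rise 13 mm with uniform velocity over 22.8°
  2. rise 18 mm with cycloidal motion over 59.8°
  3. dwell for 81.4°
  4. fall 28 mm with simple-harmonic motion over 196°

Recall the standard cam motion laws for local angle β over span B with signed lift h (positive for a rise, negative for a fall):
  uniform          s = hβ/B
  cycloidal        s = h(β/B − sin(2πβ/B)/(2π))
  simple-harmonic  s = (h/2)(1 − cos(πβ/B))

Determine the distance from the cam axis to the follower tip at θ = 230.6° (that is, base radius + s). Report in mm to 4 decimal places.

seg 1 [0°–22.8°] uniform, h=13: full span → s += 13 → s = 13.0000
seg 2 [22.8°–82.6°] cycloidal, h=18: full span → s += 18 → s = 31.0000
seg 3 [82.6°–164°] dwell: s stays 31.0000
seg 4 [164°–360°] simple-harmonic, h=-28: θ=230.6° here. β=66.6, B=196. -28/2·(1 − cos(π·0.3398)) = -7.2476 → s = 23.7524
radial distance = base radius + s = 12 + 23.7524 = 35.7524

35.7524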